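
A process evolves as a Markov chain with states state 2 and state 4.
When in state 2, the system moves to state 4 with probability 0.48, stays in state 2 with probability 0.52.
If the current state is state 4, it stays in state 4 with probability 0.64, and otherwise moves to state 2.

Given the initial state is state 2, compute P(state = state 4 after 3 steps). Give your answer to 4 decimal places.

0.5691

Propagate the distribution vector 3 steps from state 2.
After 0 steps: (1.0000, 0.0000)
After 1 step: (0.5200, 0.4800)
After 2 steps: (0.4432, 0.5568)
After 3 steps: (0.4309, 0.5691)
P(in state 4 after 3 steps) = 0.5691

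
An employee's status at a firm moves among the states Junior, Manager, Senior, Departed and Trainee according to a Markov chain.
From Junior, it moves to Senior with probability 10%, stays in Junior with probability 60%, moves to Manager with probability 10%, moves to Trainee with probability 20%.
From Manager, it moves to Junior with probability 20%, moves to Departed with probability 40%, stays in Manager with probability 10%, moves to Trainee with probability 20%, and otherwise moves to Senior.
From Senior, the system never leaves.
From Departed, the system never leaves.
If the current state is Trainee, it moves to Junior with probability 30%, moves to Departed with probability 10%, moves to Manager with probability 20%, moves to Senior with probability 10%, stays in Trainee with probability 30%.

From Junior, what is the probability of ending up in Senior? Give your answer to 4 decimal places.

Let h(s) be the probability of absorption at Senior starting from transient state s. Then h(Senior) = 1 and h(Departed) = 0. By first-step analysis:
h(Junior) = 0.6·h(Junior) + 0.1·h(Manager) + 0.1·1 + 0.2·h(Trainee)
h(Manager) = 0.2·h(Junior) + 0.1·h(Manager) + 0.1·1 + 0.4·0 + 0.2·h(Trainee)
h(Trainee) = 0.3·h(Junior) + 0.2·h(Manager) + 0.1·1 + 0.1·0 + 0.3·h(Trainee)
Solving: h(Junior) = 0.5844, h(Manager) = 0.3506, h(Trainee) = 0.4935.
Starting from Junior, the probability is 0.5844.

0.5844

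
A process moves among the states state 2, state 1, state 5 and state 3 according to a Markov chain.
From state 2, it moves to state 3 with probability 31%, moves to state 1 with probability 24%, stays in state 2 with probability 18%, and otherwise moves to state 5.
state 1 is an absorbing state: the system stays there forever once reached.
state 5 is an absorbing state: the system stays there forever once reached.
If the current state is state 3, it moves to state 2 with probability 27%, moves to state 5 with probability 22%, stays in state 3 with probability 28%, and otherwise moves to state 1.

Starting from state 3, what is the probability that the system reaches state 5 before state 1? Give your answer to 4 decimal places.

Let h(s) be the probability of absorption at state 5 starting from transient state s. Then h(state 5) = 1 and h(state 1) = 0. By first-step analysis:
h(state 2) = 0.18·h(state 2) + 0.24·0 + 0.27·1 + 0.31·h(state 3)
h(state 3) = 0.27·h(state 2) + 0.23·0 + 0.22·1 + 0.28·h(state 3)
Solving: h(state 2) = 0.5183, h(state 3) = 0.4999.
Starting from state 3, the probability is 0.4999.

0.4999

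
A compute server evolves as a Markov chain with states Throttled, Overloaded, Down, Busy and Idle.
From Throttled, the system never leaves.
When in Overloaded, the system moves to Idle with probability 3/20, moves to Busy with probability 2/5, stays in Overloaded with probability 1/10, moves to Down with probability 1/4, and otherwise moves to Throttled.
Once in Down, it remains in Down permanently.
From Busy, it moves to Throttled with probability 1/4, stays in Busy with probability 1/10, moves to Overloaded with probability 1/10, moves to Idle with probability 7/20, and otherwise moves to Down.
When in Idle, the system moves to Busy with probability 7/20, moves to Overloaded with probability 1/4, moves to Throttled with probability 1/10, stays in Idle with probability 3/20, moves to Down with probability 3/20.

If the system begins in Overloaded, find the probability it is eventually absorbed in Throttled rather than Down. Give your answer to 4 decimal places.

Let h(s) be the probability of absorption at Throttled starting from transient state s. Then h(Throttled) = 1 and h(Down) = 0. By first-step analysis:
h(Overloaded) = 0.1·1 + 0.1·h(Overloaded) + 0.25·0 + 0.4·h(Busy) + 0.15·h(Idle)
h(Busy) = 0.25·1 + 0.1·h(Overloaded) + 0.2·0 + 0.1·h(Busy) + 0.35·h(Idle)
h(Idle) = 0.1·1 + 0.25·h(Overloaded) + 0.15·0 + 0.35·h(Busy) + 0.15·h(Idle)
Solving: h(Overloaded) = 0.4038, h(Busy) = 0.4936, h(Idle) = 0.4397.
Starting from Overloaded, the probability is 0.4038.

0.4038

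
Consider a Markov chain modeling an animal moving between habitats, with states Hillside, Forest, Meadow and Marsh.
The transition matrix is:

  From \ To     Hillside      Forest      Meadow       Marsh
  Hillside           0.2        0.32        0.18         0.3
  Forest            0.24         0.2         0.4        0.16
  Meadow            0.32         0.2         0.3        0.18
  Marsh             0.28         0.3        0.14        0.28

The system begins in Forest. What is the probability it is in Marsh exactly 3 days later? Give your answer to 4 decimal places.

0.2294

Propagate the distribution vector 3 days from Forest.
After 0 days: (0.0000, 1.0000, 0.0000, 0.0000)
After 1 day: (0.2400, 0.2000, 0.4000, 0.1600)
After 2 days: (0.2688, 0.2448, 0.2656, 0.2208)
After 3 days: (0.2593, 0.2543, 0.2569, 0.2294)
P(in Marsh after 3 days) = 0.2294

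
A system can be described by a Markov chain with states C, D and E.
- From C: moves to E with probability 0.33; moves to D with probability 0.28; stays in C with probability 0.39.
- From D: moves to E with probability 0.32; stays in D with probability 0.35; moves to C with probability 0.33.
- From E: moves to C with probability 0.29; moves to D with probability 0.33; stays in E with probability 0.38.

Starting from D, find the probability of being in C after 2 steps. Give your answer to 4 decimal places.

Sum over the intermediate state after 1 step:
P = P(D→C)·P(C→C) + P(D→D)·P(D→C) + P(D→E)·P(E→C)
  = 0.33×0.39 + 0.35×0.33 + 0.32×0.29
  = 0.1287 + 0.1155 + 0.0928 = 0.3370

0.3370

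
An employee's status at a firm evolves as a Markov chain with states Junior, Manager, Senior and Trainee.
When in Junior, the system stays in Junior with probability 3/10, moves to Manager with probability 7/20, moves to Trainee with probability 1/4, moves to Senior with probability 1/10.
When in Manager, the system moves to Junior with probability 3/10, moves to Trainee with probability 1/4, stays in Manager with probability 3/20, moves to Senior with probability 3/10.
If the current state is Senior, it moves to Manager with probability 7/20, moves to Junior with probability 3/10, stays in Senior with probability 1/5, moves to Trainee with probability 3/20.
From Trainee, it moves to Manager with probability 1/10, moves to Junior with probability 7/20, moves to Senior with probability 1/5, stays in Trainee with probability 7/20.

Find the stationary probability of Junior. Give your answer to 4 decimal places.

Let the stationary distribution be π with π = πP and π_1 + π_2 + π_3 + π_4 = 1.
π_1 = 0.3·π_1 + 0.3·π_2 + 0.3·π_3 + 0.35·π_4
π_2 = 0.35·π_1 + 0.15·π_2 + 0.35·π_3 + 0.1·π_4
π_3 = 0.1·π_1 + 0.3·π_2 + 0.2·π_3 + 0.2·π_4
Solving with the normalization constraint gives π = (0.3128, 0.2383, 0.1925, 0.2564).
So the stationary probability of Junior is 0.3128.

0.3128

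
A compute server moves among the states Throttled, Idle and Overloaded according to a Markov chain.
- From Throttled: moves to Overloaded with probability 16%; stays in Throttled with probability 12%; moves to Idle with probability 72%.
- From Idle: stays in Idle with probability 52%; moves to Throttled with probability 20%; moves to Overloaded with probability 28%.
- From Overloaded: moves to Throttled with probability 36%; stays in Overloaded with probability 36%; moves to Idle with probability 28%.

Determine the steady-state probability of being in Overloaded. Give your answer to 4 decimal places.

Let the stationary distribution be π with π = πP and π_1 + π_2 + π_3 = 1.
π_1 = 0.12·π_1 + 0.2·π_2 + 0.36·π_3
π_2 = 0.72·π_1 + 0.52·π_2 + 0.28·π_3
Solving with the normalization constraint gives π = (0.2259, 0.4992, 0.2749).
So the stationary probability of Overloaded is 0.2749.

0.2749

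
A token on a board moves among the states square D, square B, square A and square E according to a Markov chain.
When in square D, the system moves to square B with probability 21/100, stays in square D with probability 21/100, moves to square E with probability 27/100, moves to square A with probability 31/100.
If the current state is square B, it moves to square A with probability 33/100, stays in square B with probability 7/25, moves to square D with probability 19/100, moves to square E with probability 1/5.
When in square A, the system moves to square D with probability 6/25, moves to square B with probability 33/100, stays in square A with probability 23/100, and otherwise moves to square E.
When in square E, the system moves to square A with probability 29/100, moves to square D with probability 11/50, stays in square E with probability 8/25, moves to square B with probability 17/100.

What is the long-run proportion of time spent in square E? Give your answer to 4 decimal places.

Let the stationary distribution be π with π = πP and π_1 + π_2 + π_3 + π_4 = 1.
π_1 = 0.21·π_1 + 0.19·π_2 + 0.24·π_3 + 0.22·π_4
π_2 = 0.21·π_1 + 0.28·π_2 + 0.33·π_3 + 0.17·π_4
π_3 = 0.31·π_1 + 0.33·π_2 + 0.23·π_3 + 0.29·π_4
Solving with the normalization constraint gives π = (0.2160, 0.2523, 0.2872, 0.2445).
So the stationary probability of square E is 0.2445.

0.2445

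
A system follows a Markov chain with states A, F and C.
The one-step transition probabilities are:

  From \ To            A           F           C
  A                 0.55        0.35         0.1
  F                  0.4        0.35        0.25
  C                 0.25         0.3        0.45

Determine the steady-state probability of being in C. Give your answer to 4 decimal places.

Let the stationary distribution be π with π = πP and π_1 + π_2 + π_3 = 1.
π_1 = 0.55·π_1 + 0.4·π_2 + 0.25·π_3
π_2 = 0.35·π_1 + 0.35·π_2 + 0.3·π_3
Solving with the normalization constraint gives π = (0.4297, 0.3384, 0.2319).
So the stationary probability of C is 0.2319.

0.2319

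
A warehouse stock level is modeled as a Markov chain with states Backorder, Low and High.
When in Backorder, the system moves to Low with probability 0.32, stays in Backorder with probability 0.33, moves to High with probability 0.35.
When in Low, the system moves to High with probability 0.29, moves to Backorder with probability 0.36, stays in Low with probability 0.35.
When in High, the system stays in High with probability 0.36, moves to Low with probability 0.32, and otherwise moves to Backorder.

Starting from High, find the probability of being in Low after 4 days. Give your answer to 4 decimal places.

0.3299

Propagate the distribution vector 4 days from High.
After 0 days: (0.0000, 0.0000, 1.0000)
After 1 day: (0.3200, 0.3200, 0.3600)
After 2 days: (0.3360, 0.3296, 0.3344)
After 3 days: (0.3365, 0.3299, 0.3336)
After 4 days: (0.3366, 0.3299, 0.3335)
P(in Low after 4 days) = 0.3299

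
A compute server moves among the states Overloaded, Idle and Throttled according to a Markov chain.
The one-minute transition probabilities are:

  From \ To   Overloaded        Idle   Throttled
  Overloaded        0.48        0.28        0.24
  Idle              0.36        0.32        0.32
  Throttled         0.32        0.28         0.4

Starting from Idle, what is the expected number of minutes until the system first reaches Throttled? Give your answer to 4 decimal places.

Let t(s) be the expected number of minutes to first reach Throttled from state s, with t(Throttled) = 0. Conditioning on the first minute:
t(Overloaded) = 1 + 0.48·t(Overloaded) + 0.28·t(Idle)
t(Idle) = 1 + 0.36·t(Overloaded) + 0.32·t(Idle)
Solving: t(Overloaded) = 3.7975, t(Idle) = 3.4810.
Expected minutes from Idle to Throttled: 3.4810.

3.4810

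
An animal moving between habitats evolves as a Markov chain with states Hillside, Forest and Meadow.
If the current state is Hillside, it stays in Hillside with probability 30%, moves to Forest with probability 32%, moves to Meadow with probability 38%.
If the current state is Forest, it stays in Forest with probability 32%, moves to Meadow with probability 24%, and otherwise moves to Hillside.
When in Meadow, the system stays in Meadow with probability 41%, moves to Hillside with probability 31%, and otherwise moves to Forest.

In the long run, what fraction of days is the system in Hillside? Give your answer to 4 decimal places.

0.3463

Let the stationary distribution be π with π = πP and π_1 + π_2 + π_3 = 1.
π_1 = 0.3·π_1 + 0.44·π_2 + 0.31·π_3
π_2 = 0.32·π_1 + 0.32·π_2 + 0.28·π_3
Solving with the normalization constraint gives π = (0.3463, 0.3061, 0.3476).
So the stationary probability of Hillside is 0.3463.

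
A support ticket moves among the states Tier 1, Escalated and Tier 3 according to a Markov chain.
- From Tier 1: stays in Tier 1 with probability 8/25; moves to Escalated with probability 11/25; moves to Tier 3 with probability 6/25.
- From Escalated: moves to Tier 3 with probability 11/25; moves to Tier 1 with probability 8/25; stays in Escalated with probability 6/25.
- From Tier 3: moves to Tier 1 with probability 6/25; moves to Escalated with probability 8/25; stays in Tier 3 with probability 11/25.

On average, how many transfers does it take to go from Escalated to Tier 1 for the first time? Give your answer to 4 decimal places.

3.5112

Let t(s) be the expected number of transfers to first reach Tier 1 from state s, with t(Tier 1) = 0. Conditioning on the first transfer:
t(Escalated) = 1 + 0.24·t(Escalated) + 0.44·t(Tier 3)
t(Tier 3) = 1 + 0.32·t(Escalated) + 0.44·t(Tier 3)
Solving: t(Escalated) = 3.5112, t(Tier 3) = 3.7921.
Expected transfers from Escalated to Tier 1: 3.5112.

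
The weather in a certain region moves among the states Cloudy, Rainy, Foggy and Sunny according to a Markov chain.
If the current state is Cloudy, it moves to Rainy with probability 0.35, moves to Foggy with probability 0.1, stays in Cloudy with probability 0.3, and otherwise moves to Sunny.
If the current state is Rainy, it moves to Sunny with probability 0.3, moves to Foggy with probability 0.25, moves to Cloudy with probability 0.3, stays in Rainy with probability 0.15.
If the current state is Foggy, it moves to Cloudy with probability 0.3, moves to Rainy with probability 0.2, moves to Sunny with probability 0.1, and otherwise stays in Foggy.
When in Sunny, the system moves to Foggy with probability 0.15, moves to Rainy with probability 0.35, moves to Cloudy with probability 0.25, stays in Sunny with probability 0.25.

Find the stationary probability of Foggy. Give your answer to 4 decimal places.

Let the stationary distribution be π with π = πP and π_1 + π_2 + π_3 + π_4 = 1.
π_1 = 0.3·π_1 + 0.3·π_2 + 0.3·π_3 + 0.25·π_4
π_2 = 0.35·π_1 + 0.15·π_2 + 0.2·π_3 + 0.35·π_4
π_3 = 0.1·π_1 + 0.25·π_2 + 0.4·π_3 + 0.15·π_4
Solving with the normalization constraint gives π = (0.2885, 0.2647, 0.2161, 0.2308).
So the stationary probability of Foggy is 0.2161.

0.2161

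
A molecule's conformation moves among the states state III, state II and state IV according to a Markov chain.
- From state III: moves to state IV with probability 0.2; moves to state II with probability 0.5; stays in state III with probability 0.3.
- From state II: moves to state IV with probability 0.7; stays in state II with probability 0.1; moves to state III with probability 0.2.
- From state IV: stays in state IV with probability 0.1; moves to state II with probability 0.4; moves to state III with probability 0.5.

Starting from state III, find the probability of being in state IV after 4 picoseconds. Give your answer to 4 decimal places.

Propagate the distribution vector 4 picoseconds from state III.
After 0 picoseconds: (1.0000, 0.0000, 0.0000)
After 1 picosecond: (0.3000, 0.5000, 0.2000)
After 2 picoseconds: (0.2900, 0.2800, 0.4300)
After 3 picoseconds: (0.3580, 0.3450, 0.2970)
After 4 picoseconds: (0.3249, 0.3323, 0.3428)
P(in state IV after 4 picoseconds) = 0.3428

0.3428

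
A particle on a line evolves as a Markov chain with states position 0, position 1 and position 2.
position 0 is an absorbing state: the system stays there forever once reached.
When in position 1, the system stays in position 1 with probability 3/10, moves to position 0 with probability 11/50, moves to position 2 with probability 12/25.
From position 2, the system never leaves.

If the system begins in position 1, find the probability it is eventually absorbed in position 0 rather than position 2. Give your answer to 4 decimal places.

0.3143

Let h(s) be the probability of absorption at position 0 starting from transient state s. Then h(position 0) = 1 and h(position 2) = 0. By first-step analysis:
h(position 1) = 0.22·1 + 0.3·h(position 1) + 0.48·0
Solving: h(position 1) = 0.3143.
Starting from position 1, the probability is 0.3143.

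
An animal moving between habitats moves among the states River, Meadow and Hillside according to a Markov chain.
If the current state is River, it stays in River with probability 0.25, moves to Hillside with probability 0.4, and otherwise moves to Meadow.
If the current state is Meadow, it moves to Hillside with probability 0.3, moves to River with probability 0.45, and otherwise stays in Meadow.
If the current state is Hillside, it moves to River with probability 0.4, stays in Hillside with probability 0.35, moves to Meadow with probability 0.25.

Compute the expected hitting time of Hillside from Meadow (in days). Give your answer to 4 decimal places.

2.9630

Let t(s) be the expected number of days to first reach Hillside from state s, with t(Hillside) = 0. Conditioning on the first day:
t(River) = 1 + 0.25·t(River) + 0.35·t(Meadow)
t(Meadow) = 1 + 0.45·t(River) + 0.25·t(Meadow)
Solving: t(River) = 2.7160, t(Meadow) = 2.9630.
Expected days from Meadow to Hillside: 2.9630.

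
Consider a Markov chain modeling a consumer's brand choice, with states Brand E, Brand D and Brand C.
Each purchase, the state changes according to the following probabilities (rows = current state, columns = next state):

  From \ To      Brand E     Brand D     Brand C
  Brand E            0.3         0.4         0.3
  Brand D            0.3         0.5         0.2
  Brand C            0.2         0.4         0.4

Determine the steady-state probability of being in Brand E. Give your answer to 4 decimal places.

0.2716

Let the stationary distribution be π with π = πP and π_1 + π_2 + π_3 = 1.
π_1 = 0.3·π_1 + 0.3·π_2 + 0.2·π_3
π_2 = 0.4·π_1 + 0.5·π_2 + 0.4·π_3
Solving with the normalization constraint gives π = (0.2716, 0.4444, 0.2840).
So the stationary probability of Brand E is 0.2716.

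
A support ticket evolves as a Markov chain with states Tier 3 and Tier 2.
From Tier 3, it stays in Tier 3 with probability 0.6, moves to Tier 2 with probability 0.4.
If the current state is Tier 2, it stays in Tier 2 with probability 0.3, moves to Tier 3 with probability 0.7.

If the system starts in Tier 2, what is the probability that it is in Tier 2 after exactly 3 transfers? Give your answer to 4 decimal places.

Propagate the distribution vector 3 transfers from Tier 2.
After 0 transfers: (0.0000, 1.0000)
After 1 transfer: (0.7000, 0.3000)
After 2 transfers: (0.6300, 0.3700)
After 3 transfers: (0.6370, 0.3630)
P(in Tier 2 after 3 transfers) = 0.3630

0.3630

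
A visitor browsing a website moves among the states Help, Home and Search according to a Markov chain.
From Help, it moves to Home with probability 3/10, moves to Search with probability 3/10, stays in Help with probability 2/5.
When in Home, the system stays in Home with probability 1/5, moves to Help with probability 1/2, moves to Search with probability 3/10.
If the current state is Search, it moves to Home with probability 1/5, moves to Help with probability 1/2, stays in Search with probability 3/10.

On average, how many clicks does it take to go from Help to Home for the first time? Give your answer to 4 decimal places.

Let t(s) be the expected number of clicks to first reach Home from state s, with t(Home) = 0. Conditioning on the first click:
t(Help) = 1 + 0.4·t(Help) + 0.3·t(Search)
t(Search) = 1 + 0.5·t(Help) + 0.3·t(Search)
Solving: t(Help) = 3.7037, t(Search) = 4.0741.
Expected clicks from Help to Home: 3.7037.

3.7037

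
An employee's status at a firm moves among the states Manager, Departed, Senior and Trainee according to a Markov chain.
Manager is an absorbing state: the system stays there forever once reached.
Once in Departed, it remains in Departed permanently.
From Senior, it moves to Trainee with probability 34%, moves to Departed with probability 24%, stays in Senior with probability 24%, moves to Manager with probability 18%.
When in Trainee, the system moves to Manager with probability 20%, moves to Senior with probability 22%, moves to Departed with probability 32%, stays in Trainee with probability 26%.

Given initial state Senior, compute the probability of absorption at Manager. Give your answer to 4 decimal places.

0.4126

Let h(s) be the probability of absorption at Manager starting from transient state s. Then h(Manager) = 1 and h(Departed) = 0. By first-step analysis:
h(Senior) = 0.18·1 + 0.24·0 + 0.24·h(Senior) + 0.34·h(Trainee)
h(Trainee) = 0.2·1 + 0.32·0 + 0.22·h(Senior) + 0.26·h(Trainee)
Solving: h(Senior) = 0.4126, h(Trainee) = 0.3929.
Starting from Senior, the probability is 0.4126.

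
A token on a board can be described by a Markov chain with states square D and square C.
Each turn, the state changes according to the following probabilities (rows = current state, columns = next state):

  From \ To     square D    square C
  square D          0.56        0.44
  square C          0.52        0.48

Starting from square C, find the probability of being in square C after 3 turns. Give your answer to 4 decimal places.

Propagate the distribution vector 3 turns from square C.
After 0 turns: (0.0000, 1.0000)
After 1 turn: (0.5200, 0.4800)
After 2 turns: (0.5408, 0.4592)
After 3 turns: (0.5416, 0.4584)
P(in square C after 3 turns) = 0.4584

0.4584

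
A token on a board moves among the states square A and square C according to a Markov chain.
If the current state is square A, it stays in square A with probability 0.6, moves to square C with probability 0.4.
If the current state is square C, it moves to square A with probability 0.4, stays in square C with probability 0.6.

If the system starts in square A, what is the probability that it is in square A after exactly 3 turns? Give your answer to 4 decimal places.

0.5040

Propagate the distribution vector 3 turns from square A.
After 0 turns: (1.0000, 0.0000)
After 1 turn: (0.6000, 0.4000)
After 2 turns: (0.5200, 0.4800)
After 3 turns: (0.5040, 0.4960)
P(in square A after 3 turns) = 0.5040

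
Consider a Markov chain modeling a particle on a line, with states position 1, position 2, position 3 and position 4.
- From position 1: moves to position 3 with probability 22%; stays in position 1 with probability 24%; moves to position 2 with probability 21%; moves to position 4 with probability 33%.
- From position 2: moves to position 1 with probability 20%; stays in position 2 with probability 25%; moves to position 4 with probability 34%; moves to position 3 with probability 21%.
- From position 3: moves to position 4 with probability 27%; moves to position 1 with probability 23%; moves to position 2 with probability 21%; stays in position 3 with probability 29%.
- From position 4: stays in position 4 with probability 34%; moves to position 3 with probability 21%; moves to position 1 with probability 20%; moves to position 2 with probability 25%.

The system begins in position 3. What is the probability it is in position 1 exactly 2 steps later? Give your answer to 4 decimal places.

Propagate the distribution vector 2 steps from position 3.
After 0 steps: (0.0000, 0.0000, 1.0000, 0.0000)
After 1 step: (0.2300, 0.2100, 0.2900, 0.2700)
After 2 steps: (0.2179, 0.2292, 0.2355, 0.3174)
P(in position 1 after 2 steps) = 0.2179

0.2179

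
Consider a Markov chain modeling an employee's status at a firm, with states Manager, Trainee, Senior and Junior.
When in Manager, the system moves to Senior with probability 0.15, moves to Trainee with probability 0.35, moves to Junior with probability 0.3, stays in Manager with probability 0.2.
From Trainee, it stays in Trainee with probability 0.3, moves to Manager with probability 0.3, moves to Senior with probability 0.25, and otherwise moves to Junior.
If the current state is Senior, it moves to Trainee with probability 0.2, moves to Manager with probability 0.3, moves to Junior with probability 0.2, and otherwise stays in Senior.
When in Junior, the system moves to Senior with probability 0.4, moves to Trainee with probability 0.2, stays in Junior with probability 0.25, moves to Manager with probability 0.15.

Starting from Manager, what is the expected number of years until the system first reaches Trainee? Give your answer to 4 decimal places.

Let t(s) be the expected number of years to first reach Trainee from state s, with t(Trainee) = 0. Conditioning on the first year:
t(Manager) = 1 + 0.2·t(Manager) + 0.15·t(Senior) + 0.3·t(Junior)
t(Senior) = 1 + 0.3·t(Manager) + 0.3·t(Senior) + 0.2·t(Junior)
t(Junior) = 1 + 0.15·t(Manager) + 0.4·t(Senior) + 0.25·t(Junior)
Solving: t(Manager) = 3.6663, t(Senior) = 4.2358, t(Junior) = 4.3257.
Expected years from Manager to Trainee: 3.6663.

3.6663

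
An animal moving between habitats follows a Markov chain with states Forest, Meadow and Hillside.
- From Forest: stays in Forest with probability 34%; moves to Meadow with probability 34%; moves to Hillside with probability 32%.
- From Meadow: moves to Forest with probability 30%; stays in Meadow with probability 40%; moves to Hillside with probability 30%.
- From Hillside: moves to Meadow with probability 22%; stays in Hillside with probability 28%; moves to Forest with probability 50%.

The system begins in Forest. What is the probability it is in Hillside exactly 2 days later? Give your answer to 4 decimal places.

Sum over the intermediate state after 1 day:
P = P(Forest→Forest)·P(Forest→Hillside) + P(Forest→Meadow)·P(Meadow→Hillside) + P(Forest→Hillside)·P(Hillside→Hillside)
  = 0.34×0.32 + 0.34×0.3 + 0.32×0.28
  = 0.1088 + 0.1020 + 0.0896 = 0.3004

0.3004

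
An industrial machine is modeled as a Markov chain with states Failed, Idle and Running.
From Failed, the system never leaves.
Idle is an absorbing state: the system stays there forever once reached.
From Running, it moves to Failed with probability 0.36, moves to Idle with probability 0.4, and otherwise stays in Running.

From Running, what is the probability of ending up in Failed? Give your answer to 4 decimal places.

0.4737

Let h(s) be the probability of absorption at Failed starting from transient state s. Then h(Failed) = 1 and h(Idle) = 0. By first-step analysis:
h(Running) = 0.36·1 + 0.4·0 + 0.24·h(Running)
Solving: h(Running) = 0.4737.
Starting from Running, the probability is 0.4737.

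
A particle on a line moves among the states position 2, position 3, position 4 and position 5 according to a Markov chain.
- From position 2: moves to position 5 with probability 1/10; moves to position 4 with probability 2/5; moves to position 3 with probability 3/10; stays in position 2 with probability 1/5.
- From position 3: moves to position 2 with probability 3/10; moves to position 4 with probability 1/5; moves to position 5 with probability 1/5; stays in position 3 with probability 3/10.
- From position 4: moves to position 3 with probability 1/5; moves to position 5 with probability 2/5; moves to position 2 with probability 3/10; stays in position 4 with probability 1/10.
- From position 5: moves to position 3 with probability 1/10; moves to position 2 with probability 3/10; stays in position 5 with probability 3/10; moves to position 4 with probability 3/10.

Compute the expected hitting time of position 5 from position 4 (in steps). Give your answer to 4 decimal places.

3.7358

Let t(s) be the expected number of steps to first reach position 5 from state s, with t(position 5) = 0. Conditioning on the first step:
t(position 2) = 1 + 0.2·t(position 2) + 0.3·t(position 3) + 0.4·t(position 4)
t(position 3) = 1 + 0.3·t(position 2) + 0.3·t(position 3) + 0.2·t(position 4)
t(position 4) = 1 + 0.3·t(position 2) + 0.2·t(position 3) + 0.1·t(position 4)
Solving: t(position 2) = 4.8302, t(position 3) = 4.5660, t(position 4) = 3.7358.
Expected steps from position 4 to position 5: 3.7358.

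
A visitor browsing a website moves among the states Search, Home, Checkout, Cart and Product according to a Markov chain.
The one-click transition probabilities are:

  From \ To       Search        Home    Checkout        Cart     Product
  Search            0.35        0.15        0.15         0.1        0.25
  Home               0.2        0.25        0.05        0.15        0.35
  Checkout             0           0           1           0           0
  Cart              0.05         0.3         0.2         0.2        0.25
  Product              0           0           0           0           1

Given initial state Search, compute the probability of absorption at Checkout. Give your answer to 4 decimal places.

Let h(s) be the probability of absorption at Checkout starting from transient state s. Then h(Checkout) = 1 and h(Product) = 0. By first-step analysis:
h(Search) = 0.35·h(Search) + 0.15·h(Home) + 0.15·1 + 0.1·h(Cart) + 0.25·0
h(Home) = 0.2·h(Search) + 0.25·h(Home) + 0.05·1 + 0.15·h(Cart) + 0.35·0
h(Cart) = 0.05·h(Search) + 0.3·h(Home) + 0.2·1 + 0.2·h(Cart) + 0.25·0
Solving: h(Search) = 0.3383, h(Home) = 0.2282, h(Cart) = 0.3567.
Starting from Search, the probability is 0.3383.

0.3383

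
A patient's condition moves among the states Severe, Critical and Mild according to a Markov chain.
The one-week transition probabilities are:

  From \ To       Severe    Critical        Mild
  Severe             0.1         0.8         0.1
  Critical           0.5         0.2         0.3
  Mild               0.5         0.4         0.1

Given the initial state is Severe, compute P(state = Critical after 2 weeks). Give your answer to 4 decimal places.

Sum over the intermediate state after 1 week:
P = P(Severe→Severe)·P(Severe→Critical) + P(Severe→Critical)·P(Critical→Critical) + P(Severe→Mild)·P(Mild→Critical)
  = 0.1×0.8 + 0.8×0.2 + 0.1×0.4
  = 0.0800 + 0.1600 + 0.0400 = 0.2800

0.2800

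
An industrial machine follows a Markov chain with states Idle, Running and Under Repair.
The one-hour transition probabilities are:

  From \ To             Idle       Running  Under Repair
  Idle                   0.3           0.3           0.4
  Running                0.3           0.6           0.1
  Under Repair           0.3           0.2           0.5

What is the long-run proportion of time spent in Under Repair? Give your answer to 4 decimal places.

Let the stationary distribution be π with π = πP and π_1 + π_2 + π_3 = 1.
π_1 = 0.3·π_1 + 0.3·π_2 + 0.3·π_3
π_2 = 0.3·π_1 + 0.6·π_2 + 0.2·π_3
Solving with the normalization constraint gives π = (0.3000, 0.3833, 0.3167).
So the stationary probability of Under Repair is 0.3167.

0.3167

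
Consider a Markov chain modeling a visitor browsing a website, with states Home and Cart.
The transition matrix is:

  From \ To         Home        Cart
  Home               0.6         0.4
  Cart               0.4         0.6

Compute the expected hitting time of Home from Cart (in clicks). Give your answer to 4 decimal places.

Let t(s) be the expected number of clicks to first reach Home from state s, with t(Home) = 0. Conditioning on the first click:
t(Cart) = 1 + 0.6·t(Cart)
Solving: t(Cart) = 2.5000.
Expected clicks from Cart to Home: 2.5000.

2.5000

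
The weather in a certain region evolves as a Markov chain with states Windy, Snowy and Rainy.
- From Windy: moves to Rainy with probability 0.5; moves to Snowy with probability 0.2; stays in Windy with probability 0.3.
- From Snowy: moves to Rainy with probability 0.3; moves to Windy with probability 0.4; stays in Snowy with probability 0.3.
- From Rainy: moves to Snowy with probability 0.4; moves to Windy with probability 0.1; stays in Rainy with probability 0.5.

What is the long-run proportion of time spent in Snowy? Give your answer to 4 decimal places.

0.3191

Let the stationary distribution be π with π = πP and π_1 + π_2 + π_3 = 1.
π_1 = 0.3·π_1 + 0.4·π_2 + 0.1·π_3
π_2 = 0.2·π_1 + 0.3·π_2 + 0.4·π_3
Solving with the normalization constraint gives π = (0.2447, 0.3191, 0.4362).
So the stationary probability of Snowy is 0.3191.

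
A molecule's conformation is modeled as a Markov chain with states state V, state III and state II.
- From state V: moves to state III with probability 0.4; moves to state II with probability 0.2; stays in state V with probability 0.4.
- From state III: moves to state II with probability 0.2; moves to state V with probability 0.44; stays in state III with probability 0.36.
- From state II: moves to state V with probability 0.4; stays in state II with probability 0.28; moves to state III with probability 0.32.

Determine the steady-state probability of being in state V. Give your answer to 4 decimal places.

Let the stationary distribution be π with π = πP and π_1 + π_2 + π_3 = 1.
π_1 = 0.4·π_1 + 0.44·π_2 + 0.4·π_3
π_2 = 0.4·π_1 + 0.36·π_2 + 0.32·π_3
Solving with the normalization constraint gives π = (0.4147, 0.3679, 0.2174).
So the stationary probability of state V is 0.4147.

0.4147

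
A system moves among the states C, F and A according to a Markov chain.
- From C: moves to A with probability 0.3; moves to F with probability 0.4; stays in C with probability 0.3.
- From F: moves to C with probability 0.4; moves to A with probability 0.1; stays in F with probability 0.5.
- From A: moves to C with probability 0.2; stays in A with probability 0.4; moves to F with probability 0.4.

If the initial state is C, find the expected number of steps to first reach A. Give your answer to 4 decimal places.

4.7368

Let t(s) be the expected number of steps to first reach A from state s, with t(A) = 0. Conditioning on the first step:
t(C) = 1 + 0.3·t(C) + 0.4·t(F)
t(F) = 1 + 0.4·t(C) + 0.5·t(F)
Solving: t(C) = 4.7368, t(F) = 5.7895.
Expected steps from C to A: 4.7368.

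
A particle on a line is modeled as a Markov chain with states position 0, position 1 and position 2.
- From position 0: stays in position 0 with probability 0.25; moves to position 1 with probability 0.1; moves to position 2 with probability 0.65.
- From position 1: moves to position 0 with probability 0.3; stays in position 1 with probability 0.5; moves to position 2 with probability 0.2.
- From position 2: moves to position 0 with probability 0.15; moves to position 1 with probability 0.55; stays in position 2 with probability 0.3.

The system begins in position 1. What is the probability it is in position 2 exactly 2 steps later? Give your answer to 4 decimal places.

0.3550

Sum over the intermediate state after 1 step:
P = P(position 1→position 0)·P(position 0→position 2) + P(position 1→position 1)·P(position 1→position 2) + P(position 1→position 2)·P(position 2→position 2)
  = 0.3×0.65 + 0.5×0.2 + 0.2×0.3
  = 0.1950 + 0.1000 + 0.0600 = 0.3550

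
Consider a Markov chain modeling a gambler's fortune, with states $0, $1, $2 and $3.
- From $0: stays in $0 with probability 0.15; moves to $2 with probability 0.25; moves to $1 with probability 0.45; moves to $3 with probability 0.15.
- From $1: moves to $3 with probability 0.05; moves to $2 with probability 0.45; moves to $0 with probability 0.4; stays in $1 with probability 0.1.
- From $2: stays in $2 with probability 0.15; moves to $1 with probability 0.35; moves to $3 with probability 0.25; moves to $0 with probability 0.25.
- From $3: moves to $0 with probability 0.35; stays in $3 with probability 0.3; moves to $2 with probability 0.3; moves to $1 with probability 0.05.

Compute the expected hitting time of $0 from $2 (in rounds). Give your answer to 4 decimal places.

3.2705

Let t(s) be the expected number of rounds to first reach $0 from state s, with t($0) = 0. Conditioning on the first round:
t($1) = 1 + 0.1·t($1) + 0.45·t($2) + 0.05·t($3)
t($2) = 1 + 0.35·t($1) + 0.15·t($2) + 0.25·t($3)
t($3) = 1 + 0.05·t($1) + 0.3·t($2) + 0.3·t($3)
Solving: t($1) = 2.9152, t($2) = 3.2705, t($3) = 3.0384.
Expected rounds from $2 to $0: 3.2705.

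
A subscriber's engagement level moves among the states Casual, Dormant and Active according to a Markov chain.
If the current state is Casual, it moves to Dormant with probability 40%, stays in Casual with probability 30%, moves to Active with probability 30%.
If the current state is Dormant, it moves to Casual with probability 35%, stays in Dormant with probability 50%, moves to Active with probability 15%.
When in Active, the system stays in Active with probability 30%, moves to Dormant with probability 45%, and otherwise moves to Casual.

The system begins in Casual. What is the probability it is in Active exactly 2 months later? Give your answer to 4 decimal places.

0.2400

Sum over the intermediate state after 1 month:
P = P(Casual→Casual)·P(Casual→Active) + P(Casual→Dormant)·P(Dormant→Active) + P(Casual→Active)·P(Active→Active)
  = 0.3×0.3 + 0.4×0.15 + 0.3×0.3
  = 0.0900 + 0.0600 + 0.0900 = 0.2400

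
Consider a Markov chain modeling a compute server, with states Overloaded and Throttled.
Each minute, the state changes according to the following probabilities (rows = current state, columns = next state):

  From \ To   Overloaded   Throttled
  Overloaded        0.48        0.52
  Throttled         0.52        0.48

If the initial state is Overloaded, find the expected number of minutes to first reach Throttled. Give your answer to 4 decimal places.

1.9231

Let t(s) be the expected number of minutes to first reach Throttled from state s, with t(Throttled) = 0. Conditioning on the first minute:
t(Overloaded) = 1 + 0.48·t(Overloaded)
Solving: t(Overloaded) = 1.9231.
Expected minutes from Overloaded to Throttled: 1.9231.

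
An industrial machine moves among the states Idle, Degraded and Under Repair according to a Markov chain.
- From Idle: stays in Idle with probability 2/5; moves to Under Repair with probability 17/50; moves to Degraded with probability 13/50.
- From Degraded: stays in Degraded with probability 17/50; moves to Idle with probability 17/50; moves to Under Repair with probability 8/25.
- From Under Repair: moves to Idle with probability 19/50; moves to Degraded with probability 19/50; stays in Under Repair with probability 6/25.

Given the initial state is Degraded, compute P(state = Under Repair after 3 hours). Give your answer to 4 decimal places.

Propagate the distribution vector 3 hours from Degraded.
After 0 hours: (0.0000, 1.0000, 0.0000)
After 1 hour: (0.3400, 0.3400, 0.3200)
After 2 hours: (0.3732, 0.3256, 0.3012)
After 3 hours: (0.3744, 0.3222, 0.3034)
P(in Under Repair after 3 hours) = 0.3034

0.3034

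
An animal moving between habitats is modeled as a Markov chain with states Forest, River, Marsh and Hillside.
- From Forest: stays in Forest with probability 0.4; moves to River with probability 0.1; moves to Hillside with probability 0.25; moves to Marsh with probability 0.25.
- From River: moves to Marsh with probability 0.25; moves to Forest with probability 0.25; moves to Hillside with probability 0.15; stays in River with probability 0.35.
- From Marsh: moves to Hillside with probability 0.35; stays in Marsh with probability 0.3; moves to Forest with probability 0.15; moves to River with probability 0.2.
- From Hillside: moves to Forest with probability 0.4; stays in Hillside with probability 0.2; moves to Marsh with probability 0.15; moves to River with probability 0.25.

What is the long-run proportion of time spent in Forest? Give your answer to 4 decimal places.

0.3086

Let the stationary distribution be π with π = πP and π_1 + π_2 + π_3 + π_4 = 1.
π_1 = 0.4·π_1 + 0.25·π_2 + 0.15·π_3 + 0.4·π_4
π_2 = 0.1·π_1 + 0.35·π_2 + 0.2·π_3 + 0.25·π_4
π_3 = 0.25·π_1 + 0.25·π_2 + 0.3·π_3 + 0.15·π_4
Solving with the normalization constraint gives π = (0.3086, 0.2131, 0.2378, 0.2404).
So the stationary probability of Forest is 0.3086.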